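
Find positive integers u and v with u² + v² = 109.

We need to find integers u, v > 0 such that u² + v² = 109.
Trying u = 3: v² = 109 - 3² = 109 - 9 = 100
v = 10
Check: 3² + 10² = 9 + 100 = 109 ✓

109 = 3² + 10²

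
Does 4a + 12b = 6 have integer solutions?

Step 1: Compute gcd(4, 12).
gcd(4, 12) = 4

Step 2: Check divisibility.
Does 4 divide 6? 6 = 4 x 1 + 2, so no.

By the theorem on linear Diophantine equations, 4a + 12b = 6 has integer solutions if and only if gcd(4, 12) divides 6. Since 4 does not divide 6, no solutions exist.

No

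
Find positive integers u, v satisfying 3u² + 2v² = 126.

Try small values of u and check whether (126 - 3u²)/2 is a perfect square.
u = 6: 3·6² = 108, so 2v² = 126 - 108 = 18, giving v² = 9, v = 3.
Check: 3·6² + 2·3² = 108 + 18 = 126 ✓

u = 6, v = 3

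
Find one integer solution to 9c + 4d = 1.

Step 1: Check solvability.
gcd(9, 4) = 1
Since 1 divides 1, solutions exist.

Step 2: Apply extended Euclidean algorithm to find gcd.
We find integers such that 9*x0 + 4*y0 = 1

Step 3: Scale the particular solution.
Multiply by 1/1 = 1:
c = 1, d = -2

Step 4: Verify.
9*(1) + 4*(-2) = 1 = 1 ✓

c = 1, d = -2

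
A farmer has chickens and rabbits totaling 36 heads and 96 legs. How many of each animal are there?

Let c = chickens, r = rabbits.
Heads: c + r = 36
Legs: 2c + 4r = 96
From the first equation, c = 36 - r. Substitute:
2(36 - r) + 4r = 96
72 + 2r = 96
r = (96 - 72)/2 = 12
c = 36 - 12 = 24

Chickens: 24, Rabbits: 12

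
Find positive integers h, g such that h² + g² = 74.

Search for h with 74 - h² a perfect square.
h = 5: 74 - 5² = 74 - 25 = 49 = 7² ✓
So h = 5, g = 7.

h = 5, g = 7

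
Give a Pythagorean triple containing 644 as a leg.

We need the other leg and hypotenuse such that 644² + x² = c².
Take x = 333, c = 725: 644² + 333² = 414736 + 110889 = 525625 = 725² ✓
Triple: (333, 644, 725)

(333, 644, 725)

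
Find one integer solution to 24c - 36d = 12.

Step 1: Check solvability.
gcd(24, 36) = 12
Since 12 divides 12, solutions exist.

Step 2: Apply extended Euclidean algorithm to find gcd.
We find integers such that 24*x0 + 36*y0 = 12

Step 3: Scale the particular solution.
Multiply by 12/12 = 1:
c = -1, d = -1

Step 4: Verify.
24*(-1) - 36*(-1) = 12 = 12 ✓

c = -1, d = -1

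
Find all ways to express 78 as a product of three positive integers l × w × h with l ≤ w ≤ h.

Iterate l from 1 to ⌊78^(1/3)⌋. For each l dividing 78, iterate w ≥ l with w dividing 78/l, and set h = 78/(l·w).
Triples found (5): (1×1×78), (1×2×39), (1×3×26), (1×6×13), (2×3×13)

(1×1×78), (1×2×39), (1×3×26), (1×6×13), (2×3×13)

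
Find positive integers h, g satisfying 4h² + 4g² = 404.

Try small values of h and check whether (404 - 4h²)/4 is a perfect square.
h = 10: 4·10² = 400, so 4g² = 404 - 400 = 4, giving g² = 1, g = 1.
Check: 4·10² + 4·1² = 400 + 4 = 404 ✓

h = 10, g = 1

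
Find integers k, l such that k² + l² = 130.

We need to find integers k, l > 0 such that k² + l² = 130.
Trying k = 3: l² = 130 - 3² = 130 - 9 = 121
l = 11
Check: 3² + 11² = 9 + 121 = 130 ✓

130 = 3² + 11²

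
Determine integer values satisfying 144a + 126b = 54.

Step 1: Check solvability.
gcd(144, 126) = 18
Since 18 divides 54, solutions exist.

Step 2: Apply extended Euclidean algorithm to find gcd.
We find integers such that 144*x0 + 126*y0 = 18

Step 3: Scale the particular solution.
Multiply by 54/18 = 3:
a = 3, b = -3

Step 4: Verify.
144*(3) + 126*(-3) = 54 = 54 ✓

a = 3, b = -3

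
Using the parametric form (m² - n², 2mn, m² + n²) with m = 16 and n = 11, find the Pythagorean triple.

a = m² - n² = 256 - 121 = 135
b = 2mn = 2·16·11 = 352
c = m² + n² = 256 + 121 = 377
Verify: 135² + 352² = 18225 + 123904 = 142129 = 377² ✓

(135, 352, 377)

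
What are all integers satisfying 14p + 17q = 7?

Step 1: Compute gcd(14, 17) = 1.
Since 1 divides 7, solutions exist.

Step 2: Find a particular solution using extended Euclidean algorithm.
We get p₀ = -42, q₀ = 35.
Check: 14*-42 + 17*35 = 7 = 7 ✓

Step 3: Write the general solution.
p = -42 + (17/1)t = -42 + 17t
q = 35 - (14/1)t = 35 - 14t
for any integer t.

p = -42 + 17t, q = 35 - 14t for integer t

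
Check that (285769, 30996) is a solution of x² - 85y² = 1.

Compute x² = 285769² = 81663921361
Compute 85y² = 85·30996² = 85·960752016 = 81663921360
x² - 85y² = 81663921361 - 81663921360 = 1
Since this equals 1, (285769, 30996) is a solution.

Yes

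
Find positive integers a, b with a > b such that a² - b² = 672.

Factor: a² - b² = (a+b)(a-b) = 672.
We need two factors of 672 with the same parity.
Use a+b = 336 and a-b = 2 (product 336·2 = 672).
Adding: 2a = 338, so a = 169.
Subtracting: 2b = 334, so b = 167.
Check: 169² - 167² = 28561 - 27889 = 672 ✓

a = 169, b = 167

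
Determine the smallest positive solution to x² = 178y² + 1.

We seek the smallest positive integers (x, y) with x² - 178y² = 1, i.e., x² = 178y² + 1.
Try successive y values:
y = 1: x² = 178·1² + 1 = 179, not a perfect square
y = 2: x² = 178·2² + 1 = 713, not a perfect square
y = 3: x² = 178·3² + 1 = 1603, not a perfect square
... continuing the search (or via continued fractions) ...
y = 120: x² = 178·120² + 1 = 2563201, x = 1601 ✓

Verify: 1601² - 178·120² = 2563201 - 2563200 = 1 ✓

x = 1601, y = 120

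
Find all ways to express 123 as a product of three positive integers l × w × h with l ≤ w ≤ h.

Iterate l from 1 to ⌊123^(1/3)⌋. For each l dividing 123, iterate w ≥ l with w dividing 123/l, and set h = 123/(l·w).
Triples found (2): (1×1×123), (1×3×41)

(1×1×123), (1×3×41)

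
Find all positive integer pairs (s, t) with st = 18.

The positive divisors of 18 are: 1, 2, 3, 6, 9, 18.
Each divisor d gives the pair (d, 18/d):
(1, 18), (2, 9), (3, 6), (6, 3), (9, 2), (18, 1)

(1, 18), (2, 9), (3, 6), (6, 3), (9, 2), (18, 1)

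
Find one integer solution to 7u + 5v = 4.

Step 1: Check solvability.
gcd(7, 5) = 1
Since 1 divides 4, solutions exist.

Step 2: Apply extended Euclidean algorithm to find gcd.
We find integers such that 7*x0 + 5*y0 = 1

Step 3: Scale the particular solution.
Multiply by 4/1 = 4:
u = -8, v = 12

Step 4: Verify.
7*(-8) + 5*(12) = 4 = 4 ✓

u = -8, v = 12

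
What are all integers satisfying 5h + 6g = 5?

Step 1: Compute gcd(5, 6) = 1.
Since 1 divides 5, solutions exist.

Step 2: Find a particular solution using extended Euclidean algorithm.
We get h₀ = -5, g₀ = 5.
Check: 5*-5 + 6*5 = 5 = 5 ✓

Step 3: Write the general solution.
h = -5 + (6/1)t = -5 + 6t
g = 5 - (5/1)t = 5 - 5t
for any integer t.

h = -5 + 6t, g = 5 - 5t for integer t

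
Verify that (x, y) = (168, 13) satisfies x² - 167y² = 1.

Compute x² = 168² = 28224
Compute 167y² = 167·13² = 167·169 = 28223
x² - 167y² = 28224 - 28223 = 1
Since this equals 1, (168, 13) is a solution.

Yes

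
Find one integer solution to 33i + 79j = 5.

Step 1: Check solvability.
gcd(33, 79) = 1
Since 1 divides 5, solutions exist.

Step 2: Apply extended Euclidean algorithm to find gcd.
We find integers such that 33*x0 + 79*y0 = 1

Step 3: Scale the particular solution.
Multiply by 5/1 = 5:
i = 60, j = -25

Step 4: Verify.
33*(60) + 79*(-25) = 5 = 5 ✓

i = 60, j = -25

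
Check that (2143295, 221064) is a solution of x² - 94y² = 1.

Compute x² = 2143295² = 4593713457025
Compute 94y² = 94·221064² = 94·48869292096 = 4593713457024
x² - 94y² = 4593713457025 - 4593713457024 = 1
Since this equals 1, (2143295, 221064) is a solution.

Yes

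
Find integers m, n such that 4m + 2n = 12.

Step 1: Check solvability.
gcd(4, 2) = 2
Since 2 divides 12, solutions exist.

Step 2: Apply extended Euclidean algorithm to find gcd.
We find integers such that 4*x0 + 2*y0 = 2

Step 3: Scale the particular solution.
Multiply by 12/2 = 6:
m = 0, n = 6

Step 4: Verify.
4*(0) + 2*(6) = 12 = 12 ✓

m = 0, n = 6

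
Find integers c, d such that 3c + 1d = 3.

Step 1: Check solvability.
gcd(3, 1) = 1
Since 1 divides 3, solutions exist.

Step 2: Apply extended Euclidean algorithm to find gcd.
We find integers such that 3*x0 + 1*y0 = 1

Step 3: Scale the particular solution.
Multiply by 3/1 = 3:
c = 0, d = 3

Step 4: Verify.
3*(0) + 1*(3) = 3 = 3 ✓

c = 0, d = 3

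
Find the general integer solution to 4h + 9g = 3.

Step 1: Compute gcd(4, 9) = 1.
Since 1 divides 3, solutions exist.

Step 2: Find a particular solution using extended Euclidean algorithm.
We get h₀ = -6, g₀ = 3.
Check: 4*-6 + 9*3 = 3 = 3 ✓

Step 3: Write the general solution.
h = -6 + (9/1)t = -6 + 9t
g = 3 - (4/1)t = 3 - 4t
for any integer t.

h = -6 + 9t, g = 3 - 4t for integer t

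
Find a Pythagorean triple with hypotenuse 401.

We need a² + b² = 401² = 160801.
Trying: 399² + 40² = 159201 + 1600 = 160801 ✓

(399, 40, 401)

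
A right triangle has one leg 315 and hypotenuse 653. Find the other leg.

b² = c² - a² = 426409 - 99225 = 327184
b = 572

572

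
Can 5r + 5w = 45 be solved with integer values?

Step 1: Compute gcd(5, 5).
gcd(5, 5) = 5

Step 2: Check divisibility.
Does 5 divide 45? 45 = 5 x 9, so yes.

By the theorem on linear Diophantine equations, 5r + 5w = 45 has integer solutions if and only if gcd(5, 5) divides 45. Since 5 | 45, solutions exist.

Yes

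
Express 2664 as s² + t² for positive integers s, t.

We need to find integers s, t > 0 such that s² + t² = 2664.
Trying s = 30: t² = 2664 - 30² = 2664 - 900 = 1764
t = 42
Check: 30² + 42² = 900 + 1764 = 2664 ✓

2664 = 30² + 42²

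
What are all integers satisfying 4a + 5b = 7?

Step 1: Compute gcd(4, 5) = 1.
Since 1 divides 7, solutions exist.

Step 2: Find a particular solution using extended Euclidean algorithm.
We get a₀ = -7, b₀ = 7.
Check: 4*-7 + 5*7 = 7 = 7 ✓

Step 3: Write the general solution.
a = -7 + (5/1)t = -7 + 5t
b = 7 - (4/1)t = 7 - 4t
for any integer t.

a = -7 + 5t, b = 7 - 4t for integer t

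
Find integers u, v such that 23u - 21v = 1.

Step 1: Check solvability.
gcd(23, 21) = 1
Since 1 divides 1, solutions exist.

Step 2: Apply extended Euclidean algorithm to find gcd.
We find integers such that 23*x0 + 21*y0 = 1

Step 3: Scale the particular solution.
Multiply by 1/1 = 1:
u = -10, v = -11

Step 4: Verify.
23*(-10) - 21*(-11) = 1 = 1 ✓

u = -10, v = -11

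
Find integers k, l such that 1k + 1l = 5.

Step 1: Check solvability.
gcd(1, 1) = 1
Since 1 divides 5, solutions exist.

Step 2: Apply extended Euclidean algorithm to find gcd.
We find integers such that 1*x0 + 1*y0 = 1

Step 3: Scale the particular solution.
Multiply by 5/1 = 5:
k = 0, l = 5

Step 4: Verify.
1*(0) + 1*(5) = 5 = 5 ✓

k = 0, l = 5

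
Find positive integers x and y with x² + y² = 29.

We need to find integers x, y > 0 such that x² + y² = 29.
Trying x = 2: y² = 29 - 2² = 29 - 4 = 25
y = 5
Check: 2² + 5² = 4 + 25 = 29 ✓

29 = 2² + 5²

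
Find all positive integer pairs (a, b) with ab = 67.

The positive divisors of 67 are: 1, 67.
Each divisor d gives the pair (d, 67/d):
(1, 67), (67, 1)

(1, 67), (67, 1)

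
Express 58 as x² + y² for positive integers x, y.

We need to find integers x, y > 0 such that x² + y² = 58.
Trying x = 3: y² = 58 - 3² = 58 - 9 = 49
y = 7
Check: 3² + 7² = 9 + 49 = 58 ✓

58 = 3² + 7²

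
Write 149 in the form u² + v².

We need to find integers u, v > 0 such that u² + v² = 149.
Trying u = 7: v² = 149 - 7² = 149 - 49 = 100
v = 10
Check: 7² + 10² = 49 + 100 = 149 ✓

149 = 7² + 10²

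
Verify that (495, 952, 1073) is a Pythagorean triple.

Compute a² + b² = 495² + 952² = 245025 + 906304 = 1151329
Compute c² = 1073² = 1151329
Since 1151329 = 1151329, confirmed.

Yes, it is a Pythagorean triple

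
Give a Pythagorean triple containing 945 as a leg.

We need the other leg and hypotenuse such that 945² + x² = c².
Take x = 248, c = 977: 945² + 248² = 893025 + 61504 = 954529 = 977² ✓
Triple: (945, 248, 977)

(945, 248, 977)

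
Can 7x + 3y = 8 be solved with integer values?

Step 1: Compute gcd(7, 3).
gcd(7, 3) = 1

Step 2: Check divisibility.
Does 1 divide 8? 8 = 1 x 8, so yes.

By the theorem on linear Diophantine equations, 7x + 3y = 8 has integer solutions if and only if gcd(7, 3) divides 8. Since 1 | 8, solutions exist.

Yes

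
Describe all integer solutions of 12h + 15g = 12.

Step 1: Compute gcd(12, 15) = 3.
Since 3 divides 12, solutions exist.

Step 2: Find a particular solution using extended Euclidean algorithm.
We get h₀ = -4, g₀ = 4.
Check: 12*-4 + 15*4 = 12 = 12 ✓

Step 3: Write the general solution.
h = -4 + (15/3)t = -4 + 5t
g = 4 - (12/3)t = 4 - 4t
for any integer t.

h = -4 + 5t, g = 4 - 4t for integer t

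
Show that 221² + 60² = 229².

Compute a² + b²:
221² + 60² = 48841 + 3600 = 52441
Compute c²:
229² = 52441
Since 52441 = 52441, it is a Pythagorean triple.

Yes, it is a Pythagorean triple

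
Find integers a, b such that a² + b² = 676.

We need to find integers a, b > 0 such that a² + b² = 676.
Trying a = 10: b² = 676 - 10² = 676 - 100 = 576
b = 24
Check: 10² + 24² = 100 + 576 = 676 ✓

676 = 10² + 24²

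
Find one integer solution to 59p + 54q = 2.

Step 1: Check solvability.
gcd(59, 54) = 1
Since 1 divides 2, solutions exist.

Step 2: Apply extended Euclidean algorithm to find gcd.
We find integers such that 59*x0 + 54*y0 = 1

Step 3: Scale the particular solution.
Multiply by 2/1 = 2:
p = 22, q = -24

Step 4: Verify.
59*(22) + 54*(-24) = 2 = 2 ✓

p = 22, q = -24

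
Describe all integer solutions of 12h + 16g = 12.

Step 1: Compute gcd(12, 16) = 4.
Since 4 divides 12, solutions exist.

Step 2: Find a particular solution using extended Euclidean algorithm.
We get h₀ = -3, g₀ = 3.
Check: 12*-3 + 16*3 = 12 = 12 ✓

Step 3: Write the general solution.
h = -3 + (16/4)t = -3 + 4t
g = 3 - (12/4)t = 3 - 3t
for any integer t.

h = -3 + 4t, g = 3 - 3t for integer t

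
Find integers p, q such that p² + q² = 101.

We need to find integers p, q > 0 such that p² + q² = 101.
Trying p = 1: q² = 101 - 1² = 101 - 1 = 100
q = 10
Check: 1² + 10² = 1 + 100 = 101 ✓

101 = 1² + 10²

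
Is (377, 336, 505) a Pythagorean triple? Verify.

Compute a² + b² = 377² + 336² = 142129 + 112896 = 255025
Compute c² = 505² = 255025
Since 255025 = 255025, confirmed.

Yes, it is a Pythagorean triple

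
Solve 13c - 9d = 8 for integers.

Step 1: Check solvability.
gcd(13, 9) = 1
Since 1 divides 8, solutions exist.

Step 2: Apply extended Euclidean algorithm to find gcd.
We find integers such that 13*x0 + 9*y0 = 1

Step 3: Scale the particular solution.
Multiply by 8/1 = 8:
c = -16, d = -24

Step 4: Verify.
13*(-16) - 9*(-24) = 8 = 8 ✓

c = -16, d = -24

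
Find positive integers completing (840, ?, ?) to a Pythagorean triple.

We need the other leg and hypotenuse such that 840² + x² = c².
Take x = 41, c = 841: 840² + 41² = 705600 + 1681 = 707281 = 841² ✓
Triple: (41, 840, 841)

(41, 840, 841)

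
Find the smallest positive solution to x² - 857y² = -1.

We need x² = 857y² - 1. Try successive y:
y = 1: x² = 857·1² - 1 = 856, not a perfect square
y = 2: x² = 857·2² - 1 = 3427, not a perfect square
y = 3: x² = 857·3² - 1 = 7712, not a perfect square
...
y = 277325: x² = 857·277325² - 1 = 65911146370624 = 8118568² ✓
Check: 8118568² - 857·277325² = 65911146370624 - 65911146370625 = -1 ✓

x = 8118568, y = 277325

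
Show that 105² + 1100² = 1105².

Compute a² + b²:
105² + 1100² = 11025 + 1210000 = 1221025
Compute c²:
1105² = 1221025
Since 1221025 = 1221025, it is a Pythagorean triple.

Yes, it is a Pythagorean triple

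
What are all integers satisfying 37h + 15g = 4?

Step 1: Compute gcd(37, 15) = 1.
Since 1 divides 4, solutions exist.

Step 2: Find a particular solution using extended Euclidean algorithm.
We get h₀ = -8, g₀ = 20.
Check: 37*-8 + 15*20 = 4 = 4 ✓

Step 3: Write the general solution.
h = -8 + (15/1)t = -8 + 15t
g = 20 - (37/1)t = 20 - 37t
for any integer t.

h = -8 + 15t, g = 20 - 37t for integer t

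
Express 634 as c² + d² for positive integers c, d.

We need to find integers c, d > 0 such that c² + d² = 634.
Trying c = 3: d² = 634 - 3² = 634 - 9 = 625
d = 25
Check: 3² + 25² = 9 + 625 = 634 ✓

634 = 3² + 25²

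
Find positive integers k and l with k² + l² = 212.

We need to find integers k, l > 0 such that k² + l² = 212.
Trying k = 4: l² = 212 - 4² = 212 - 16 = 196
l = 14
Check: 4² + 14² = 16 + 196 = 212 ✓

212 = 4² + 14²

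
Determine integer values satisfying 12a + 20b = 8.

Step 1: Check solvability.
gcd(12, 20) = 4
Since 4 divides 8, solutions exist.

Step 2: Apply extended Euclidean algorithm to find gcd.
We find integers such that 12*x0 + 20*y0 = 4

Step 3: Scale the particular solution.
Multiply by 8/4 = 2:
a = 4, b = -2

Step 4: Verify.
12*(4) + 20*(-2) = 8 = 8 ✓

a = 4, b = -2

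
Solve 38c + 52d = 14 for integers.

Step 1: Check solvability.
gcd(38, 52) = 2
Since 2 divides 14, solutions exist.

Step 2: Apply extended Euclidean algorithm to find gcd.
We find integers such that 38*x0 + 52*y0 = 2

Step 3: Scale the particular solution.
Multiply by 14/2 = 7:
c = 77, d = -56

Step 4: Verify.
38*(77) + 52*(-56) = 14 = 14 ✓

c = 77, d = -56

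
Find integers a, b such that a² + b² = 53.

We need to find integers a, b > 0 such that a² + b² = 53.
Trying a = 2: b² = 53 - 2² = 53 - 4 = 49
b = 7
Check: 2² + 7² = 4 + 49 = 53 ✓

53 = 2² + 7²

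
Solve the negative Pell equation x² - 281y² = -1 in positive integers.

We need x² = 281y² - 1. Try successive y:
y = 1: x² = 281·1² - 1 = 280, not a perfect square
y = 2: x² = 281·2² - 1 = 1123, not a perfect square
y = 3: x² = 281·3² - 1 = 2528, not a perfect square
...
y = 63445: x² = 281·63445² - 1 = 1131100315024 = 1063532² ✓
Check: 1063532² - 281·63445² = 1131100315024 - 1131100315025 = -1 ✓

x = 1063532, y = 63445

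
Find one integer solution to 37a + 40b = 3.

Step 1: Check solvability.
gcd(37, 40) = 1
Since 1 divides 3, solutions exist.

Step 2: Apply extended Euclidean algorithm to find gcd.
We find integers such that 37*x0 + 40*y0 = 1

Step 3: Scale the particular solution.
Multiply by 3/1 = 3:
a = 39, b = -36

Step 4: Verify.
37*(39) + 40*(-36) = 3 = 3 ✓

a = 39, b = -36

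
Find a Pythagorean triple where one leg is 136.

We need the other leg and hypotenuse such that 136² + x² = c².
Take x = 273, c = 305: 136² + 273² = 18496 + 74529 = 93025 = 305² ✓
Triple: (273, 136, 305)

(273, 136, 305)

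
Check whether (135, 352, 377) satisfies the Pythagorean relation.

Compute a² + b²:
135² + 352² = 18225 + 123904 = 142129
Compute c²:
377² = 142129
Since 142129 = 142129, it is a Pythagorean triple.

Yes, it is a Pythagorean triple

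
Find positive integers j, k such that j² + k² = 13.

Search for j with 13 - j² a perfect square.
j = 2: 13 - 2² = 13 - 4 = 9 = 3² ✓
So j = 2, k = 3.

j = 2, k = 3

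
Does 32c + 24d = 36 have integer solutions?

Step 1: Compute gcd(32, 24).
gcd(32, 24) = 8

Step 2: Check divisibility.
Does 8 divide 36? 36 = 8 x 4 + 4, so no.

By the theorem on linear Diophantine equations, 32c + 24d = 36 has integer solutions if and only if gcd(32, 24) divides 36. Since 8 does not divide 36, no solutions exist.

No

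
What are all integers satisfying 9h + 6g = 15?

Step 1: Compute gcd(9, 6) = 3.
Since 3 divides 15, solutions exist.

Step 2: Find a particular solution using extended Euclidean algorithm.
We get h₀ = 5, g₀ = -5.
Check: 9*5 + 6*-5 = 15 = 15 ✓

Step 3: Write the general solution.
h = 5 + (6/3)t = 5 + 2t
g = -5 - (9/3)t = -5 - 3t
for any integer t.

h = 5 + 2t, g = -5 - 3t for integer t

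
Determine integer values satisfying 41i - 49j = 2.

Step 1: Check solvability.
gcd(41, 49) = 1
Since 1 divides 2, solutions exist.

Step 2: Apply extended Euclidean algorithm to find gcd.
We find integers such that 41*x0 + 49*y0 = 1

Step 3: Scale the particular solution.
Multiply by 2/1 = 2:
i = 12, j = 10

Step 4: Verify.
41*(12) - 49*(10) = 2 = 2 ✓

i = 12, j = 10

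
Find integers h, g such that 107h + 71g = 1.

Step 1: Check solvability.
gcd(107, 71) = 1
Since 1 divides 1, solutions exist.

Step 2: Apply extended Euclidean algorithm to find gcd.
We find integers such that 107*x0 + 71*y0 = 1

Step 3: Scale the particular solution.
Multiply by 1/1 = 1:
h = 2, g = -3

Step 4: Verify.
107*(2) + 71*(-3) = 1 = 1 ✓

h = 2, g = -3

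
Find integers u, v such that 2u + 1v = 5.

Step 1: Check solvability.
gcd(2, 1) = 1
Since 1 divides 5, solutions exist.

Step 2: Apply extended Euclidean algorithm to find gcd.
We find integers such that 2*x0 + 1*y0 = 1

Step 3: Scale the particular solution.
Multiply by 5/1 = 5:
u = 0, v = 5

Step 4: Verify.
2*(0) + 1*(5) = 5 = 5 ✓

u = 0, v = 5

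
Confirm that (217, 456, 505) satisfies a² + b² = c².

Compute a² + b² = 217² + 456² = 47089 + 207936 = 255025
Compute c² = 505² = 255025
Since 255025 = 255025, confirmed.

Yes, it is a Pythagorean triple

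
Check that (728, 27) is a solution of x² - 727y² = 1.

Compute x² = 728² = 529984
Compute 727y² = 727·27² = 727·729 = 529983
x² - 727y² = 529984 - 529983 = 1
Since this equals 1, (728, 27) is a solution.

Yes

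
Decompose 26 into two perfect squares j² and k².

We need to find integers j, k > 0 such that j² + k² = 26.
Trying j = 1: k² = 26 - 1² = 26 - 1 = 25
k = 5
Check: 1² + 5² = 1 + 25 = 26 ✓

26 = 1² + 5²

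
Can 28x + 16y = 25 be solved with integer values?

Step 1: Compute gcd(28, 16).
gcd(28, 16) = 4

Step 2: Check divisibility.
Does 4 divide 25? 25 = 4 x 6 + 1, so no.

By the theorem on linear Diophantine equations, 28x + 16y = 25 has integer solutions if and only if gcd(28, 16) divides 25. Since 4 does not divide 25, no solutions exist.

No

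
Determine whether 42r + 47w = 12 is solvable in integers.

Step 1: Compute gcd(42, 47).
gcd(42, 47) = 1

Step 2: Check divisibility.
Does 1 divide 12? 12 = 1 x 12, so yes.

By the theorem on linear Diophantine equations, 42r + 47w = 12 has integer solutions if and only if gcd(42, 47) divides 12. Since 1 | 12, solutions exist.

Yes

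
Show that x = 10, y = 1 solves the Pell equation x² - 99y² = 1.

Compute x² = 10² = 100
Compute 99y² = 99·1² = 99·1 = 99
x² - 99y² = 100 - 99 = 1
Since this equals 1, (10, 1) is a solution.

Yes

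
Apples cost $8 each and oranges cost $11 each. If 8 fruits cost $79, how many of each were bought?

Let a = apples, o = oranges.
a + o = 8
8a + 11o = 79
Substitute o = 8 - a:
8a + 11(8 - a) = 79
(8 - 11)a = 79 - 88
-3a = -9
a = 3, o = 8 - 3 = 5

Apples: 3, Oranges: 5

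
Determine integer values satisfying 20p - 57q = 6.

Step 1: Check solvability.
gcd(20, 57) = 1
Since 1 divides 6, solutions exist.

Step 2: Apply extended Euclidean algorithm to find gcd.
We find integers such that 20*x0 + 57*y0 = 1

Step 3: Scale the particular solution.
Multiply by 6/1 = 6:
p = 120, q = 42

Step 4: Verify.
20*(120) - 57*(42) = 6 = 6 ✓

p = 120, q = 42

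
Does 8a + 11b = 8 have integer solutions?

Step 1: Compute gcd(8, 11).
gcd(8, 11) = 1

Step 2: Check divisibility.
Does 1 divide 8? 8 = 1 x 8, so yes.

By the theorem on linear Diophantine equations, 8a + 11b = 8 has integer solutions if and only if gcd(8, 11) divides 8. Since 1 | 8, solutions exist.

Yes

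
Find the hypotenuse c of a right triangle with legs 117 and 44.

c² = a² + b² = 117² + 44² = 13689 + 1936 = 15625
c = 125

125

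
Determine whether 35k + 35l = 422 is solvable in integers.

Step 1: Compute gcd(35, 35).
gcd(35, 35) = 35

Step 2: Check divisibility.
Does 35 divide 422? 422 = 35 x 12 + 2, so no.

By the theorem on linear Diophantine equations, 35k + 35l = 422 has integer solutions if and only if gcd(35, 35) divides 422. Since 35 does not divide 422, no solutions exist.

No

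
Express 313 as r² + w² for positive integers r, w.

We need to find integers r, w > 0 such that r² + w² = 313.
Trying r = 12: w² = 313 - 12² = 313 - 144 = 169
w = 13
Check: 12² + 13² = 144 + 169 = 313 ✓

313 = 12² + 13²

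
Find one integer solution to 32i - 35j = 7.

Step 1: Check solvability.
gcd(32, 35) = 1
Since 1 divides 7, solutions exist.

Step 2: Apply extended Euclidean algorithm to find gcd.
We find integers such that 32*x0 + 35*y0 = 1

Step 3: Scale the particular solution.
Multiply by 7/1 = 7:
i = -84, j = -77

Step 4: Verify.
32*(-84) - 35*(-77) = 7 = 7 ✓

i = -84, j = -77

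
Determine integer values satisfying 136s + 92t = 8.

Step 1: Check solvability.
gcd(136, 92) = 4
Since 4 divides 8, solutions exist.

Step 2: Apply extended Euclidean algorithm to find gcd.
We find integers such that 136*x0 + 92*y0 = 4

Step 3: Scale the particular solution.
Multiply by 8/4 = 2:
s = -4, t = 6

Step 4: Verify.
136*(-4) + 92*(6) = 8 = 8 ✓

s = -4, t = 6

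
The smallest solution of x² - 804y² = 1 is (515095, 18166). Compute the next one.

Solutions to x² - Dy² = 1 are generated by powers of (x₀ + y₀√D).
The next solution satisfies x₁ + y₁√804 = (x₀ + y₀√804)², giving:
x₁ = x₀² + 804y₀² = 515095² + 804·18166² = 265322859025 + 265322859024 = 530645718049
y₁ = 2x₀y₀ = 2·515095·18166 = 18714431540

Verify: 530645718049² - 804·18714431540² = 281584878083738804366401 - 281584878083738804366400 = 1 ✓

x = 530645718049, y = 18714431540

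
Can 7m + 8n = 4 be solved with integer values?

Step 1: Compute gcd(7, 8).
gcd(7, 8) = 1

Step 2: Check divisibility.
Does 1 divide 4? 4 = 1 x 4, so yes.

By the theorem on linear Diophantine equations, 7m + 8n = 4 has integer solutions if and only if gcd(7, 8) divides 4. Since 1 | 4, solutions exist.

Yes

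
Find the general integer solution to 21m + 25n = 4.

Step 1: Compute gcd(21, 25) = 1.
Since 1 divides 4, solutions exist.

Step 2: Find a particular solution using extended Euclidean algorithm.
We get m₀ = 24, n₀ = -20.
Check: 21*24 + 25*-20 = 4 = 4 ✓

Step 3: Write the general solution.
m = 24 + (25/1)t = 24 + 25t
n = -20 - (21/1)t = -20 - 21t
for any integer t.

m = 24 + 25t, n = -20 - 21t for integer t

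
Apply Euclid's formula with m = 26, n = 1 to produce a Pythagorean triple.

a = m² - n² = 26² - 1² = 676 - 1 = 675
b = 2mn = 2·26·1 = 52
c = m² + n² = 676 + 1 = 677
Verify: 675² + 52² = 455625 + 2704 = 458329 = 677² ✓

(675, 52, 677)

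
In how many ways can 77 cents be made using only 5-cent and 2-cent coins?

We need non-negative integers (x, y) with 5x + 2y = 77.
For each x from 0 to 15, check if (77 - 5x) is a non-negative multiple of 2.
Solutions (x, y): (1,36), (3,31), (5,26), (7,21), ...
Count: 8

8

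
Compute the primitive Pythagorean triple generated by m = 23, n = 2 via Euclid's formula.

a = m² - n² = 23² - 2² = 529 - 4 = 525
b = 2mn = 2·23·2 = 92
c = m² + n² = 529 + 4 = 533
Verify: 525² + 92² = 275625 + 8464 = 284089 = 533² ✓

(525, 92, 533)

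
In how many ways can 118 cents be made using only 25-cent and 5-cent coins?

We need non-negative integers (x, y) with 25x + 5y = 118.
For each x from 0 to 4, check if (118 - 25x) is a non-negative multiple of 5.
Solutions (x, y): none
Count: 0

0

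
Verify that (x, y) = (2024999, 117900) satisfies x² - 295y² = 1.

Compute x² = 2024999² = 4100620950001
Compute 295y² = 295·117900² = 295·13900410000 = 4100620950000
x² - 295y² = 4100620950001 - 4100620950000 = 1
Since this equals 1, (2024999, 117900) is a solution.

Yes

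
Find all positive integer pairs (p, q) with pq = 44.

The positive divisors of 44 are: 1, 2, 4, 11, 22, 44.
Each divisor d gives the pair (d, 44/d):
(1, 44), (2, 22), (4, 11), (11, 4), (22, 2), (44, 1)

(1, 44), (2, 22), (4, 11), (11, 4), (22, 2), (44, 1)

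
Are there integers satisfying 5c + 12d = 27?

Step 1: Compute gcd(5, 12).
gcd(5, 12) = 1

Step 2: Check divisibility.
Does 1 divide 27? 27 = 1 x 27, so yes.

By the theorem on linear Diophantine equations, 5c + 12d = 27 has integer solutions if and only if gcd(5, 12) divides 27. Since 1 | 27, solutions exist.

Yes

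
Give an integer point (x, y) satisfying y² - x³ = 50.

Try small integer x values and check whether x³ + 50 is a perfect square.
x = -1: x³ + 50 = -1³ + 50 = -1 + 50 = 49
Is 49 a perfect square? 7² = 49 ✓
So (x, y) = (-1, -7) is a solution.

x = -1, y = -7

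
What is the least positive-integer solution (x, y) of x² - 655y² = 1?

We seek the smallest positive integers (x, y) with x² - 655y² = 1, i.e., x² = 655y² + 1.
Try successive y values:
y = 1: x² = 655·1² + 1 = 656, not a perfect square
y = 2: x² = 655·2² + 1 = 2621, not a perfect square
y = 3: x² = 655·3² + 1 = 5896, not a perfect square
... continuing the search (or via continued fractions) ...
y = 28824684: x² = 655·28824684² + 1 = 544214877043405681, x = 737709209 ✓

Verify: 737709209² - 655·28824684² = 544214877043405681 - 544214877043405680 = 1 ✓

x = 737709209, y = 28824684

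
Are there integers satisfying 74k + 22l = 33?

Step 1: Compute gcd(74, 22).
gcd(74, 22) = 2

Step 2: Check divisibility.
Does 2 divide 33? 33 = 2 x 16 + 1, so no.

By the theorem on linear Diophantine equations, 74k + 22l = 33 has integer solutions if and only if gcd(74, 22) divides 33. Since 2 does not divide 33, no solutions exist.

No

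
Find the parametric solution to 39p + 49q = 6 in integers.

Step 1: Compute gcd(39, 49) = 1.
Since 1 divides 6, solutions exist.

Step 2: Find a particular solution using extended Euclidean algorithm.
We get p₀ = -30, q₀ = 24.
Check: 39*-30 + 49*24 = 6 = 6 ✓

Step 3: Write the general solution.
p = -30 + (49/1)t = -30 + 49t
q = 24 - (39/1)t = 24 - 39t
for any integer t.

p = -30 + 49t, q = 24 - 39t for integer t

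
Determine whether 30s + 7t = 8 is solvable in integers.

Step 1: Compute gcd(30, 7).
gcd(30, 7) = 1

Step 2: Check divisibility.
Does 1 divide 8? 8 = 1 x 8, so yes.

By the theorem on linear Diophantine equations, 30s + 7t = 8 has integer solutions if and only if gcd(30, 7) divides 8. Since 1 | 8, solutions exist.

Yes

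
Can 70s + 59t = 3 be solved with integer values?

Step 1: Compute gcd(70, 59).
gcd(70, 59) = 1

Step 2: Check divisibility.
Does 1 divide 3? 3 = 1 x 3, so yes.

By the theorem on linear Diophantine equations, 70s + 59t = 3 has integer solutions if and only if gcd(70, 59) divides 3. Since 1 | 3, solutions exist.

Yes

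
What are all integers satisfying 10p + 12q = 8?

Step 1: Compute gcd(10, 12) = 2.
Since 2 divides 8, solutions exist.

Step 2: Find a particular solution using extended Euclidean algorithm.
We get p₀ = -4, q₀ = 4.
Check: 10*-4 + 12*4 = 8 = 8 ✓

Step 3: Write the general solution.
p = -4 + (12/2)t = -4 + 6t
q = 4 - (10/2)t = 4 - 5t
for any integer t.

p = -4 + 6t, q = 4 - 5t for integer t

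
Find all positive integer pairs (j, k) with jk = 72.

The positive divisors of 72 are: 1, 2, 3, 4, 6, 8, 9, 12, 18, 24, 36, 72.
Each divisor d gives the pair (d, 72/d):
(1, 72), (2, 36), (3, 24), (4, 18), (6, 12), (8, 9), (9, 8), (12, 6), (18, 4), (24, 3), (36, 2), (72, 1)

(1, 72), (2, 36), (3, 24), (4, 18), (6, 12), (8, 9), (9, 8), (12, 6), (18, 4), (24, 3), (36, 2), (72, 1)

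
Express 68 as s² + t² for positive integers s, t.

We need to find integers s, t > 0 such that s² + t² = 68.
Trying s = 2: t² = 68 - 2² = 68 - 4 = 64
t = 8
Check: 2² + 8² = 4 + 64 = 68 ✓

68 = 2² + 8²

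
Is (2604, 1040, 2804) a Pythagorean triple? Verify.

Compute a² + b² = 2604² + 1040² = 6780816 + 1081600 = 7862416
Compute c² = 2804² = 7862416
Since 7862416 = 7862416, confirmed.

Yes, it is a Pythagorean triple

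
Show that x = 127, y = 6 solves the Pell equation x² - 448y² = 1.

Compute x² = 127² = 16129
Compute 448y² = 448·6² = 448·36 = 16128
x² - 448y² = 16129 - 16128 = 1
Since this equals 1, (127, 6) is a solution.

Yes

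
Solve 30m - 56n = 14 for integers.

Step 1: Check solvability.
gcd(30, 56) = 2
Since 2 divides 14, solutions exist.

Step 2: Apply extended Euclidean algorithm to find gcd.
We find integers such that 30*x0 + 56*y0 = 2

Step 3: Scale the particular solution.
Multiply by 14/2 = 7:
m = -91, n = -49

Step 4: Verify.
30*(-91) - 56*(-49) = 14 = 14 ✓

m = -91, n = -49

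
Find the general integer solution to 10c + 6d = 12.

Step 1: Compute gcd(10, 6) = 2.
Since 2 divides 12, solutions exist.

Step 2: Find a particular solution using extended Euclidean algorithm.
We get c₀ = -6, d₀ = 12.
Check: 10*-6 + 6*12 = 12 = 12 ✓

Step 3: Write the general solution.
c = -6 + (6/2)t = -6 + 3t
d = 12 - (10/2)t = 12 - 5t
for any integer t.

c = -6 + 3t, d = 12 - 5t for integer t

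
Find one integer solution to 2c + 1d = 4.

Step 1: Check solvability.
gcd(2, 1) = 1
Since 1 divides 4, solutions exist.

Step 2: Apply extended Euclidean algorithm to find gcd.
We find integers such that 2*x0 + 1*y0 = 1

Step 3: Scale the particular solution.
Multiply by 4/1 = 4:
c = 0, d = 4

Step 4: Verify.
2*(0) + 1*(4) = 4 = 4 ✓

c = 0, d = 4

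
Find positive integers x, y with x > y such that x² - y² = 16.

Factor: x² - y² = (x+y)(x-y) = 16.
We need two factors of 16 with the same parity.
Use x+y = 8 and x-y = 2 (product 8·2 = 16).
Adding: 2x = 10, so x = 5.
Subtracting: 2y = 6, so y = 3.
Check: 5² - 3² = 25 - 9 = 16 ✓

x = 5, y = 3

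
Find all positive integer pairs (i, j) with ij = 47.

The positive divisors of 47 are: 1, 47.
Each divisor d gives the pair (d, 47/d):
(1, 47), (47, 1)

(1, 47), (47, 1)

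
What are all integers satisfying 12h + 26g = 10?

Step 1: Compute gcd(12, 26) = 2.
Since 2 divides 10, solutions exist.

Step 2: Find a particular solution using extended Euclidean algorithm.
We get h₀ = -10, g₀ = 5.
Check: 12*-10 + 26*5 = 10 = 10 ✓

Step 3: Write the general solution.
h = -10 + (26/2)t = -10 + 13t
g = 5 - (12/2)t = 5 - 6t
for any integer t.

h = -10 + 13t, g = 5 - 6t for integer t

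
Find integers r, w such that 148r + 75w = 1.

Step 1: Check solvability.
gcd(148, 75) = 1
Since 1 divides 1, solutions exist.

Step 2: Apply extended Euclidean algorithm to find gcd.
We find integers such that 148*x0 + 75*y0 = 1

Step 3: Scale the particular solution.
Multiply by 1/1 = 1:
r = 37, w = -73

Step 4: Verify.
148*(37) + 75*(-73) = 1 = 1 ✓

r = 37, w = -73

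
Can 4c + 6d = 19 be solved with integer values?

Step 1: Compute gcd(4, 6).
gcd(4, 6) = 2

Step 2: Check divisibility.
Does 2 divide 19? 19 = 2 x 9 + 1, so no.

By the theorem on linear Diophantine equations, 4c + 6d = 19 has integer solutions if and only if gcd(4, 6) divides 19. Since 2 does not divide 19, no solutions exist.

No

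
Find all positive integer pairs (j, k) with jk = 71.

The positive divisors of 71 are: 1, 71.
Each divisor d gives the pair (d, 71/d):
(1, 71), (71, 1)

(1, 71), (71, 1)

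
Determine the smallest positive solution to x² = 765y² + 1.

We seek the smallest positive integers (x, y) with x² - 765y² = 1, i.e., x² = 765y² + 1.
Try successive y values:
y = 1: x² = 765·1² + 1 = 766, not a perfect square
y = 2: x² = 765·2² + 1 = 3061, not a perfect square
y = 3: x² = 765·3² + 1 = 6886, not a perfect square
... continuing the search (or via continued fractions) ...
y = 10332: x² = 765·10332² + 1 = 81663921361, x = 285769 ✓

Verify: 285769² - 765·10332² = 81663921361 - 81663921360 = 1 ✓

x = 285769, y = 10332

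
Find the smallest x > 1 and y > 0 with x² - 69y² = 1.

We seek the smallest positive integers (x, y) with x² - 69y² = 1, i.e., x² = 69y² + 1.
Try successive y values:
y = 1: x² = 69·1² + 1 = 70, not a perfect square
y = 2: x² = 69·2² + 1 = 277, not a perfect square
y = 3: x² = 69·3² + 1 = 622, not a perfect square
... continuing the search (or via continued fractions) ...
y = 936: x² = 69·936² + 1 = 60450625, x = 7775 ✓

Verify: 7775² - 69·936² = 60450625 - 60450624 = 1 ✓

x = 7775, y = 936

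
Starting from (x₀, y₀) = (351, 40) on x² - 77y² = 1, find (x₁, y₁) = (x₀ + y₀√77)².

Solutions to x² - Dy² = 1 are generated by powers of (x₀ + y₀√D).
The next solution satisfies x₁ + y₁√77 = (x₀ + y₀√77)², giving:
x₁ = x₀² + 77y₀² = 351² + 77·40² = 123201 + 123200 = 246401
y₁ = 2x₀y₀ = 2·351·40 = 28080

Verify: 246401² - 77·28080² = 60713452801 - 60713452800 = 1 ✓

x = 246401, y = 28080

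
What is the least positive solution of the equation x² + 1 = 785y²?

We need x² = 785y² - 1. Try successive y:
y = 1: x² = 785·1² - 1 = 784 = 28² ✓
Check: 28² - 785·1² = 784 - 785 = -1 ✓

x = 28, y = 1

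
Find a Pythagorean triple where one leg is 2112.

We need the other leg and hypotenuse such that 2112² + x² = c².
Take x = 810, c = 2262: 2112² + 810² = 4460544 + 656100 = 5116644 = 2262² ✓
Triple: (810, 2112, 2262)

(810, 2112, 2262)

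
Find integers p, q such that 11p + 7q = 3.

Step 1: Check solvability.
gcd(11, 7) = 1
Since 1 divides 3, solutions exist.

Step 2: Apply extended Euclidean algorithm to find gcd.
We find integers such that 11*x0 + 7*y0 = 1

Step 3: Scale the particular solution.
Multiply by 3/1 = 3:
p = 6, q = -9

Step 4: Verify.
11*(6) + 7*(-9) = 3 = 3 ✓

p = 6, q = -9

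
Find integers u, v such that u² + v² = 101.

We need to find integers u, v > 0 such that u² + v² = 101.
Trying u = 1: v² = 101 - 1² = 101 - 1 = 100
v = 10
Check: 1² + 10² = 1 + 100 = 101 ✓

101 = 1² + 10²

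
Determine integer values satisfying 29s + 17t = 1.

Step 1: Check solvability.
gcd(29, 17) = 1
Since 1 divides 1, solutions exist.

Step 2: Apply extended Euclidean algorithm to find gcd.
We find integers such that 29*x0 + 17*y0 = 1

Step 3: Scale the particular solution.
Multiply by 1/1 = 1:
s = -7, t = 12

Step 4: Verify.
29*(-7) + 17*(12) = 1 = 1 ✓

s = -7, t = 12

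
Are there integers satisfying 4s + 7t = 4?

Step 1: Compute gcd(4, 7).
gcd(4, 7) = 1

Step 2: Check divisibility.
Does 1 divide 4? 4 = 1 x 4, so yes.

By the theorem on linear Diophantine equations, 4s + 7t = 4 has integer solutions if and only if gcd(4, 7) divides 4. Since 1 | 4, solutions exist.

Yes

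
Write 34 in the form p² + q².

We need to find integers p, q > 0 such that p² + q² = 34.
Trying p = 3: q² = 34 - 3² = 34 - 9 = 25
q = 5
Check: 3² + 5² = 9 + 25 = 34 ✓

34 = 3² + 5²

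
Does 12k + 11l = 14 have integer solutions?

Step 1: Compute gcd(12, 11).
gcd(12, 11) = 1

Step 2: Check divisibility.
Does 1 divide 14? 14 = 1 x 14, so yes.

By the theorem on linear Diophantine equations, 12k + 11l = 14 has integer solutions if and only if gcd(12, 11) divides 14. Since 1 | 14, solutions exist.

Yes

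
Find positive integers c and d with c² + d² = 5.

We need to find integers c, d > 0 such that c² + d² = 5.
Trying c = 1: d² = 5 - 1² = 5 - 1 = 4
d = 2
Check: 1² + 2² = 1 + 4 = 5 ✓

5 = 1² + 2²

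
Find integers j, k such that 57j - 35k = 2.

Step 1: Check solvability.
gcd(57, 35) = 1
Since 1 divides 2, solutions exist.

Step 2: Apply extended Euclidean algorithm to find gcd.
We find integers such that 57*x0 + 35*y0 = 1

Step 3: Scale the particular solution.
Multiply by 2/1 = 2:
j = 16, k = 26

Step 4: Verify.
57*(16) - 35*(26) = 2 = 2 ✓

j = 16, k = 26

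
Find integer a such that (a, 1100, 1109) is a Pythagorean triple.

a² = c² - b² = 1109² - 1100² = 1229881 - 1210000 = 19881
a = sqrt(19881) = 141

141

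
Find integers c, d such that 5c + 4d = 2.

Step 1: Check solvability.
gcd(5, 4) = 1
Since 1 divides 2, solutions exist.

Step 2: Apply extended Euclidean algorithm to find gcd.
We find integers such that 5*x0 + 4*y0 = 1

Step 3: Scale the particular solution.
Multiply by 2/1 = 2:
c = 2, d = -2

Step 4: Verify.
5*(2) + 4*(-2) = 2 = 2 ✓

c = 2, d = -2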